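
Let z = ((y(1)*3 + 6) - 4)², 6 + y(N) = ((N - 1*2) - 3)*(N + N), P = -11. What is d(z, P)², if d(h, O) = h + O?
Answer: 2524921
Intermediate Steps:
y(N) = -6 + 2*N*(-5 + N) (y(N) = -6 + ((N - 1*2) - 3)*(N + N) = -6 + ((N - 2) - 3)*(2*N) = -6 + ((-2 + N) - 3)*(2*N) = -6 + (-5 + N)*(2*N) = -6 + 2*N*(-5 + N))
z = 1600 (z = (((-6 - 10*1 + 2*1²)*3 + 6) - 4)² = (((-6 - 10 + 2*1)*3 + 6) - 4)² = (((-6 - 10 + 2)*3 + 6) - 4)² = ((-14*3 + 6) - 4)² = ((-42 + 6) - 4)² = (-36 - 4)² = (-40)² = 1600)
d(h, O) = O + h
d(z, P)² = (-11 + 1600)² = 1589² = 2524921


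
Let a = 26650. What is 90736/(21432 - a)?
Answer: -45368/2609 ≈ -17.389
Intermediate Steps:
90736/(21432 - a) = 90736/(21432 - 1*26650) = 90736/(21432 - 26650) = 90736/(-5218) = 90736*(-1/5218) = -45368/2609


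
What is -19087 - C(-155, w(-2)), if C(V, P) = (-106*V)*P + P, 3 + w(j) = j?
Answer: 63068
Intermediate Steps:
w(j) = -3 + j
C(V, P) = P - 106*P*V (C(V, P) = -106*P*V + P = P - 106*P*V)
-19087 - C(-155, w(-2)) = -19087 - (-3 - 2)*(1 - 106*(-155)) = -19087 - (-5)*(1 + 16430) = -19087 - (-5)*16431 = -19087 - 1*(-82155) = -19087 + 82155 = 63068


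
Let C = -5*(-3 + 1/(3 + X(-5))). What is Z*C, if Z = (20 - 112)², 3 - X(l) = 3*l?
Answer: 2623840/21 ≈ 1.2494e+5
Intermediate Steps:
X(l) = 3 - 3*l
Z = 8464 (Z = (-92)² = 8464)
C = 310/21 (C = -5*(-3 + 1/(3 + (3 - 3*(-5)))) = -5*(-3 + 1/(3 + (3 + 15))) = -5*(-3 + 1/(3 + 18)) = -5*(-3 + 1/21) = -5*(-62/21) = 310/21 ≈ 14.762)
Z*C = 8464*(310/21) = 2623840/21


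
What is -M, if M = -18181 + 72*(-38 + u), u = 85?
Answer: 14797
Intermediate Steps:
M = -14797 (M = -18181 + 72*(-38 + 85) = -18181 + 72*47 = -18181 + 3384 = -14797)
-M = -1*(-14797) = 14797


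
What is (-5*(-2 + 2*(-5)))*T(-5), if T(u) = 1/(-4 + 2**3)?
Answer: 15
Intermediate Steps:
T(u) = 1/4 (T(u) = 1/(-4 + 8) = 1/4)
(-5*(-2 + 2*(-5)))*T(-5) = -5*(-2 + 2*(-5))*(1/4) = -5*(-2 - 10)*(1/4) = -5*(-12)*(1/4) = 60*(1/4) = 15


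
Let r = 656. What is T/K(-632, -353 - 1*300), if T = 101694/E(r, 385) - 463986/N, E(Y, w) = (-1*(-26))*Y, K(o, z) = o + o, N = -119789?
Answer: -10047783891/1291252588288 ≈ -0.0077814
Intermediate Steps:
K(o, z) = 2*o
E(Y, w) = 26*Y
T = 10047783891/1021560592 (T = 101694/((26*656)) - 463986/(-119789) = 101694/17056 - 463986*(-1/119789) = 101694*(1/17056) + 463986/119789 = 50847/8528 + 463986/119789 = 10047783891/1021560592 ≈ 9.8357)
T/K(-632, -353 - 1*300) = 10047783891/(1021560592*((2*(-632)))) = (10047783891/1021560592)/(-1264) = (10047783891/1021560592)*(-1/1264) = -10047783891/1291252588288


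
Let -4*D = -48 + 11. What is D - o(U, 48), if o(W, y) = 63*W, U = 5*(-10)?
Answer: 12637/4 ≈ 3159.3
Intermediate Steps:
U = -50
D = 37/4 (D = -(-48 + 11)/4 = -1/4*(-37) = 37/4 ≈ 9.2500)
D - o(U, 48) = 37/4 - 63*(-50) = 37/4 - 1*(-3150) = 37/4 + 3150 = 12637/4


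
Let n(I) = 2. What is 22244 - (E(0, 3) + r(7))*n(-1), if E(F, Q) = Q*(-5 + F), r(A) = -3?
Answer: 22280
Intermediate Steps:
22244 - (E(0, 3) + r(7))*n(-1) = 22244 - (3*(-5 + 0) - 3)*2 = 22244 - (3*(-5) - 3)*2 = 22244 - (-15 - 3)*2 = 22244 - (-18)*2 = 22244 - 1*(-36) = 22244 + 36 = 22280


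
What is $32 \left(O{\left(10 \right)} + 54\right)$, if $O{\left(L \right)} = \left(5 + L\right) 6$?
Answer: $4608$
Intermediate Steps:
$O{\left(L \right)} = 30 + 6 L$
$32 \left(O{\left(10 \right)} + 54\right) = 32 \left(\left(30 + 6 \cdot 10\right) + 54\right) = 32 \left(\left(30 + 60\right) + 54\right) = 32 \left(90 + 54\right) = 32 \cdot 144 = 4608$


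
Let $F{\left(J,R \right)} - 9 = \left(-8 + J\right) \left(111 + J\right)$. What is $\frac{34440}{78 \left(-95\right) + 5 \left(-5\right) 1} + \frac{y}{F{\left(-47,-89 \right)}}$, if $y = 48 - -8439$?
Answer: $- \frac{36803937}{5220857} \approx -7.0494$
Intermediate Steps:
$y = 8487$ ($y = 48 + 8439 = 8487$)
$F{\left(J,R \right)} = 9 + \left(-8 + J\right) \left(111 + J\right)$
$\frac{34440}{78 \left(-95\right) + 5 \left(-5\right) 1} + \frac{y}{F{\left(-47,-89 \right)}} = \frac{34440}{78 \left(-95\right) + 5 \left(-5\right) 1} + \frac{8487}{-879 + \left(-47\right)^{2} + 103 \left(-47\right)} = \frac{34440}{-7410 - 25} + \frac{8487}{-879 + 2209 - 4841} = \frac{34440}{-7410 - 25} + \frac{8487}{-3511} = \frac{34440}{-7435} + 8487 \left(- \frac{1}{3511}\right) = 34440 \left(- \frac{1}{7435}\right) - \frac{8487}{3511} = - \frac{6888}{1487} - \frac{8487}{3511} = - \frac{36803937}{5220857}$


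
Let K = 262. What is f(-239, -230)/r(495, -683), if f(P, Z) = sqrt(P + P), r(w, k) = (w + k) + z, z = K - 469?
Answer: -I*sqrt(478)/395 ≈ -0.05535*I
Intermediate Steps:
z = -207 (z = 262 - 469 = -207)
r(w, k) = -207 + k + w (r(w, k) = (w + k) - 207 = (k + w) - 207 = -207 + k + w)
f(P, Z) = sqrt(2)*sqrt(P) (f(P, Z) = sqrt(2*P) = sqrt(2)*sqrt(P))
f(-239, -230)/r(495, -683) = (sqrt(2)*sqrt(-239))/(-207 - 683 + 495) = (sqrt(2)*(I*sqrt(239)))/(-395) = (I*sqrt(478))*(-1/395) = -I*sqrt(478)/395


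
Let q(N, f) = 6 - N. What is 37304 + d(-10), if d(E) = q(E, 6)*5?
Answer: 37384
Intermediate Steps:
d(E) = 30 - 5*E (d(E) = (6 - E)*5 = 30 - 5*E)
37304 + d(-10) = 37304 + (30 - 5*(-10)) = 37304 + (30 + 50) = 37304 + 80 = 37384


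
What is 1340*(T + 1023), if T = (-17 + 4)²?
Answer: 1597280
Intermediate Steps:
T = 169 (T = (-13)² = 169)
1340*(T + 1023) = 1340*(169 + 1023) = 1340*1192 = 1597280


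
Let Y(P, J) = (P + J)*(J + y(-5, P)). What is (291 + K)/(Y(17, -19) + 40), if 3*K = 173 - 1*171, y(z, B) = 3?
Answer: 875/216 ≈ 4.0509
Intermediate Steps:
K = 2/3 (K = (173 - 1*171)/3 = (173 - 171)/3 = (1/3)*2 = 2/3 ≈ 0.66667)
Y(P, J) = (3 + J)*(J + P) (Y(P, J) = (P + J)*(J + 3) = (J + P)*(3 + J) = (3 + J)*(J + P))
(291 + K)/(Y(17, -19) + 40) = (291 + 2/3)/(((-19)**2 + 3*(-19) + 3*17 - 19*17) + 40) = 875/(3*((361 - 57 + 51 - 323) + 40)) = 875/(3*(32 + 40)) = (875/3)/72 = (875/3)*(1/72) = 875/216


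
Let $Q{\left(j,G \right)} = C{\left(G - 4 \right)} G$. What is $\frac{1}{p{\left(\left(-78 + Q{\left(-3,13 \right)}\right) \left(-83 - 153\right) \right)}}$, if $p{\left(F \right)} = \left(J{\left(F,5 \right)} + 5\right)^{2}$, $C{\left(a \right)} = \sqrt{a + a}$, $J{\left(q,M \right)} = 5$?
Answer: $\frac{1}{100} \approx 0.01$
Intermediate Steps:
$C{\left(a \right)} = \sqrt{2} \sqrt{a}$ ($C{\left(a \right)} = \sqrt{2 a} = \sqrt{2} \sqrt{a}$)
$Q{\left(j,G \right)} = G \sqrt{2} \sqrt{-4 + G}$ ($Q{\left(j,G \right)} = \sqrt{2} \sqrt{G - 4} G = \sqrt{2} \sqrt{-4 + G} G = G \sqrt{2} \sqrt{-4 + G}$)
$p{\left(F \right)} = 100$ ($p{\left(F \right)} = \left(5 + 5\right)^{2} = 10^{2} = 100$)
$\frac{1}{p{\left(\left(-78 + Q{\left(-3,13 \right)}\right) \left(-83 - 153\right) \right)}} = \frac{1}{100}$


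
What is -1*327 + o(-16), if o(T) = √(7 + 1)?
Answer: -327 + 2*√2 ≈ -324.17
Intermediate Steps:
o(T) = 2*√2 (o(T) = √8 = 2*√2)
-1*327 + o(-16) = -1*327 + 2*√2 = -327 + 2*√2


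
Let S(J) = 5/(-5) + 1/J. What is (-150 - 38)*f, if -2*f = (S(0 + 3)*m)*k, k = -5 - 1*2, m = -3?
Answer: -1316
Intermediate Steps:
S(J) = -1 + 1/J (S(J) = 5*(-⅕) + 1/J = -1 + 1/J)
k = -7 (k = -5 - 2 = -7)
f = 7 (f = -((1 - (0 + 3))/(0 + 3))*(-3)*(-7)/2 = -((1 - 1*3)/3)*(-3)*(-7)/2 = -((1 - 3)/3)*(-3)*(-7)/2 = -((⅓)*(-2))*(-3)*(-7)/2 = -(-⅔*(-3))*(-7)/2 = -(-7) = -½*(-14) = 7)
(-150 - 38)*f = (-150 - 38)*7 = -188*7 = -1316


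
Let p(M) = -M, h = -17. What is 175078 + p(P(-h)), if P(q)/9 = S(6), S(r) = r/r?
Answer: 175069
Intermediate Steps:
S(r) = 1
P(q) = 9 (P(q) = 9*1 = 9)
175078 + p(P(-h)) = 175078 - 1*9 = 175078 - 9 = 175069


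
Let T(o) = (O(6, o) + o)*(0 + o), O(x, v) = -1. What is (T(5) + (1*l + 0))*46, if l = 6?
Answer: 1196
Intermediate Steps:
T(o) = o*(-1 + o) (T(o) = (-1 + o)*(0 + o) = (-1 + o)*o = o*(-1 + o))
(T(5) + (1*l + 0))*46 = (5*(-1 + 5) + (1*6 + 0))*46 = (5*4 + (6 + 0))*46 = (20 + 6)*46 = 26*46 = 1196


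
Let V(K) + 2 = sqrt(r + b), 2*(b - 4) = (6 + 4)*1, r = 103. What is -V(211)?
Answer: 2 - 4*sqrt(7) ≈ -8.5830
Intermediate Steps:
b = 9 (b = 4 + ((6 + 4)*1)/2 = 4 + (10*1)/2 = 4 + (1/2)*10 = 4 + 5 = 9)
V(K) = -2 + 4*sqrt(7) (V(K) = -2 + sqrt(103 + 9) = -2 + sqrt(112) = -2 + 4*sqrt(7))
-V(211) = -(-2 + 4*sqrt(7)) = 2 - 4*sqrt(7)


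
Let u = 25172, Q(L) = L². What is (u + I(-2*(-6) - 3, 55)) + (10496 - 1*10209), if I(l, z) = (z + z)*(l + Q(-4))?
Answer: 28209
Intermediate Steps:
I(l, z) = 2*z*(16 + l) (I(l, z) = (z + z)*(l + (-4)²) = (2*z)*(l + 16) = (2*z)*(16 + l) = 2*z*(16 + l))
(u + I(-2*(-6) - 3, 55)) + (10496 - 1*10209) = (25172 + 2*55*(16 + (-2*(-6) - 3))) + (10496 - 1*10209) = (25172 + 2*55*(16 + (12 - 3))) + (10496 - 10209) = (25172 + 2*55*(16 + 9)) + 287 = (25172 + 2*55*25) + 287 = (25172 + 2750) + 287 = 27922 + 287 = 28209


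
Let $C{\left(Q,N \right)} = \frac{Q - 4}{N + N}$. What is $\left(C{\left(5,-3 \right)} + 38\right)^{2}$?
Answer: $\frac{51529}{36} \approx 1431.4$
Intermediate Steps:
$C{\left(Q,N \right)} = \frac{-4 + Q}{2 N}$
$\left(C{\left(5,-3 \right)} + 38\right)^{2} = \left(\frac{-4 + 5}{2 \left(-3\right)} + 38\right)^{2} = \left(\frac{1}{2} \left(- \frac{1}{3}\right) 1 + 38\right)^{2} = \left(- \frac{1}{6} + 38\right)^{2} = \left(\frac{227}{6}\right)^{2} = \frac{51529}{36}$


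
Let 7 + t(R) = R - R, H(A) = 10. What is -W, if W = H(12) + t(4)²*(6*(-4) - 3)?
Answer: 1313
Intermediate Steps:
t(R) = -7 (t(R) = -7 + (R - R) = -7 + 0 = -7)
W = -1313 (W = 10 + (-7)²*(6*(-4) - 3) = 10 + 49*(-24 - 3) = 10 + 49*(-27) = 10 - 1323 = -1313)
-W = -1*(-1313) = 1313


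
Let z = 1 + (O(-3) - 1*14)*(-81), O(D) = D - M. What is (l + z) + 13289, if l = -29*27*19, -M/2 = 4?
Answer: -858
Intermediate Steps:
M = -8 (M = -2*4 = -8)
O(D) = 8 + D (O(D) = D - 1*(-8) = D + 8 = 8 + D)
l = -14877 (l = -783*19 = -14877)
z = 730 (z = 1 + ((8 - 3) - 1*14)*(-81) = 1 + (5 - 14)*(-81) = 1 - 9*(-81) = 1 + 729 = 730)
(l + z) + 13289 = (-14877 + 730) + 13289 = -14147 + 13289 = -858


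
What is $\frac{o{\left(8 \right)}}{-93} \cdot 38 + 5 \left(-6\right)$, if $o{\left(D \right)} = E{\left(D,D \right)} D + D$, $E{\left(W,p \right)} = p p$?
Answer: $- \frac{22550}{93} \approx -242.47$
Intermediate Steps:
$E{\left(W,p \right)} = p^{2}$
$o{\left(D \right)} = D + D^{3}$ ($o{\left(D \right)} = D^{2} D + D = D^{3} + D = D + D^{3}$)
$\frac{o{\left(8 \right)}}{-93} \cdot 38 + 5 \left(-6\right) = \frac{8 + 8^{3}}{-93} \cdot 38 + 5 \left(-6\right) = \left(8 + 512\right) \left(- \frac{1}{93}\right) 38 - 30 = 520 \left(- \frac{1}{93}\right) 38 - 30 = \left(- \frac{520}{93}\right) 38 - 30 = - \frac{19760}{93} - 30 = - \frac{22550}{93}$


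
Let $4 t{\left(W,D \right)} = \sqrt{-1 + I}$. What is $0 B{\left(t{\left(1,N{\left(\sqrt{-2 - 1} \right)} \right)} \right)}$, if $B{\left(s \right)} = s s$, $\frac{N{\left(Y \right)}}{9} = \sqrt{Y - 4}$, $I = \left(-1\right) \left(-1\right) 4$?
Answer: $0$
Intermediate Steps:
$I = 4$ ($I = 1 \cdot 4 = 4$)
$N{\left(Y \right)} = 9 \sqrt{-4 + Y}$ ($N{\left(Y \right)} = 9 \sqrt{Y - 4} = 9 \sqrt{-4 + Y}$)
$t{\left(W,D \right)} = \frac{\sqrt{3}}{4}$ ($t{\left(W,D \right)} = \frac{\sqrt{-1 + 4}}{4} = \frac{\sqrt{3}}{4}$)
$B{\left(s \right)} = s^{2}$
$0 B{\left(t{\left(1,N{\left(\sqrt{-2 - 1} \right)} \right)} \right)} = 0 \left(\frac{\sqrt{3}}{4}\right)^{2} = 0 \cdot \frac{3}{16} = 0$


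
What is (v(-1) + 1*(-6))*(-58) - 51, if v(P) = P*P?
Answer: 239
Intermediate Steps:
v(P) = P²
(v(-1) + 1*(-6))*(-58) - 51 = ((-1)² + 1*(-6))*(-58) - 51 = (1 - 6)*(-58) - 51 = -5*(-58) - 51 = 290 - 51 = 239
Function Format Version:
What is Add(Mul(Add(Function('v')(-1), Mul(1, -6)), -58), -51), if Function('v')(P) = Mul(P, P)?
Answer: 239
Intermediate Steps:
Function('v')(P) = Pow(P, 2)
Add(Mul(Add(Function('v')(-1), Mul(1, -6)), -58), -51) = Add(Mul(Add(Pow(-1, 2), Mul(1, -6)), -58), -51) = Add(Mul(Add(1, -6), -58), -51) = Add(Mul(-5, -58), -51) = Add(290, -51) = 239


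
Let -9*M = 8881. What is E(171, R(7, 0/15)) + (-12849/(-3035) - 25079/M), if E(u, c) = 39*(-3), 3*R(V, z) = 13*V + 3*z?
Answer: -2354453841/26953835 ≈ -87.351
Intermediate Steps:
M = -8881/9 (M = -⅑*8881 = -8881/9 ≈ -986.78)
R(V, z) = z + 13*V/3 (R(V, z) = (13*V + 3*z)/3 = (3*z + 13*V)/3 = z + 13*V/3)
E(u, c) = -117
E(171, R(7, 0/15)) + (-12849/(-3035) - 25079/M) = -117 + (-12849/(-3035) - 25079/(-8881/9)) = -117 + (-12849*(-1/3035) - 25079*(-9/8881)) = -117 + (12849/3035 + 225711/8881) = -117 + 799144854/26953835 = -2354453841/26953835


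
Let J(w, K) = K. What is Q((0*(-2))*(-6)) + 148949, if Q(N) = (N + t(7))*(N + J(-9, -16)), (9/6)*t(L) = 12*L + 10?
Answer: 443839/3 ≈ 1.4795e+5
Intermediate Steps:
t(L) = 20/3 + 8*L (t(L) = 2*(12*L + 10)/3 = 2*(10 + 12*L)/3 = 20/3 + 8*L)
Q(N) = (-16 + N)*(188/3 + N) (Q(N) = (N + (20/3 + 8*7))*(N - 16) = (N + (20/3 + 56))*(-16 + N) = (N + 188/3)*(-16 + N) = (188/3 + N)*(-16 + N) = (-16 + N)*(188/3 + N))
Q((0*(-2))*(-6)) + 148949 = (-3008/3 + ((0*(-2))*(-6))² + 140*((0*(-2))*(-6))/3) + 148949 = (-3008/3 + (0*(-6))² + 140*(0*(-6))/3) + 148949 = (-3008/3 + 0² + (140/3)*0) + 148949 = (-3008/3 + 0 + 0) + 148949 = -3008/3 + 148949 = 443839/3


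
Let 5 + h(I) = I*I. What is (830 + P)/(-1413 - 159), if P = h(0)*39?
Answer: -635/1572 ≈ -0.40394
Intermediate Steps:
h(I) = -5 + I² (h(I) = -5 + I*I = -5 + I²)
P = -195 (P = (-5 + 0²)*39 = (-5 + 0)*39 = -5*39 = -195)
(830 + P)/(-1413 - 159) = (830 - 195)/(-1413 - 159) = 635/(-1572) = -1/1572*635 = -635/1572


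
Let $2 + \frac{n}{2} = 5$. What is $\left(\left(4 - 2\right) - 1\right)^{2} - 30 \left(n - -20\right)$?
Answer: $-779$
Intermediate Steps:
$n = 6$ ($n = -4 + 2 \cdot 5 = -4 + 10 = 6$)
$\left(\left(4 - 2\right) - 1\right)^{2} - 30 \left(n - -20\right) = \left(\left(4 - 2\right) - 1\right)^{2} - 30 \left(6 - -20\right) = \left(2 - 1\right)^{2} - 30 \left(6 + 20\right) = 1^{2} - 780 = 1 - 780 = -779$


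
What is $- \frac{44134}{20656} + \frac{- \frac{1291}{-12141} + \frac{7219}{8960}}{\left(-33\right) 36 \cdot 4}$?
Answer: $- \frac{1426038392932829}{667367637995520} \approx -2.1368$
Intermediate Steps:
$- \frac{44134}{20656} + \frac{- \frac{1291}{-12141} + \frac{7219}{8960}}{\left(-33\right) 36 \cdot 4} = \left(-44134\right) \frac{1}{20656} + \frac{\left(-1291\right) \left(- \frac{1}{12141}\right) + 7219 \cdot \frac{1}{8960}}{\left(-1188\right) 4} = - \frac{22067}{10328} + \frac{\frac{1291}{12141} + \frac{7219}{8960}}{-4752} = - \frac{22067}{10328} + \frac{99213239}{108783360} \left(- \frac{1}{4752}\right) = - \frac{22067}{10328} - \frac{99213239}{516938526720} = - \frac{1426038392932829}{667367637995520}$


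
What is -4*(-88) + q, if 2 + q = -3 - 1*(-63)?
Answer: 410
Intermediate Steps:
q = 58 (q = -2 + (-3 - 1*(-63)) = -2 + (-3 + 63) = -2 + 60 = 58)
-4*(-88) + q = -4*(-88) + 58 = 352 + 58 = 410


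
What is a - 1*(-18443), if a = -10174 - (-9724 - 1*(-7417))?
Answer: 10576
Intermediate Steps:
a = -7867 (a = -10174 - (-9724 + 7417) = -10174 - 1*(-2307) = -10174 + 2307 = -7867)
a - 1*(-18443) = -7867 - 1*(-18443) = -7867 + 18443 = 10576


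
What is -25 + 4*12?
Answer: 23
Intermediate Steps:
-25 + 4*12 = -25 + 48 = 23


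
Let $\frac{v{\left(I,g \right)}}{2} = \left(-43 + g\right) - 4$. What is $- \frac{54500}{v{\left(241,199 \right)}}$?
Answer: $- \frac{13625}{76} \approx -179.28$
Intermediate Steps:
$v{\left(I,g \right)} = -94 + 2 g$ ($v{\left(I,g \right)} = 2 \left(\left(-43 + g\right) - 4\right) = 2 \left(-47 + g\right) = -94 + 2 g$)
$- \frac{54500}{v{\left(241,199 \right)}} = - \frac{54500}{-94 + 2 \cdot 199} = - \frac{54500}{-94 + 398} = - \frac{54500}{304} = \left(-54500\right) \frac{1}{304} = - \frac{13625}{76}$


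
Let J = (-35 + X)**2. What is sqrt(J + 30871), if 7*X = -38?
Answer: 8*sqrt(24887)/7 ≈ 180.29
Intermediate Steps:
X = -38/7 (X = (1/7)*(-38) = -38/7 ≈ -5.4286)
J = 80089/49 (J = (-35 - 38/7)**2 = (-283/7)**2 = 80089/49 ≈ 1634.5)
sqrt(J + 30871) = sqrt(80089/49 + 30871) = sqrt(1592768/49) = 8*sqrt(24887)/7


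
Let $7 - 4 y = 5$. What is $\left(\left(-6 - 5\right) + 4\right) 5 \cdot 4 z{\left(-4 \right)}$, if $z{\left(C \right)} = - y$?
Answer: $70$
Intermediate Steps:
$y = \frac{1}{2}$ ($y = \frac{7}{4} - \frac{5}{4} = \frac{1}{2} \approx 0.5$)
$z{\left(C \right)} = - \frac{1}{2}$ ($z{\left(C \right)} = \left(-1\right) \frac{1}{2} = - \frac{1}{2}$)
$\left(\left(-6 - 5\right) + 4\right) 5 \cdot 4 z{\left(-4 \right)} = \left(\left(-6 - 5\right) + 4\right) 5 \cdot 4 \left(- \frac{1}{2}\right) = \left(-11 + 4\right) 20 \left(- \frac{1}{2}\right) = \left(-7\right) \left(-10\right) = 70$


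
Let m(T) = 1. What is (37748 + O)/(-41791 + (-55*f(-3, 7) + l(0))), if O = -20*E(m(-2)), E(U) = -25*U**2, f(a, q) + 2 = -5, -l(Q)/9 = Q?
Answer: -19124/20703 ≈ -0.92373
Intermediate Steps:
l(Q) = -9*Q
f(a, q) = -7 (f(a, q) = -2 - 5 = -7)
O = 500 (O = -(-500)*1**2 = -(-500) = -20*(-25) = 500)
(37748 + O)/(-41791 + (-55*f(-3, 7) + l(0))) = (37748 + 500)/(-41791 + (-55*(-7) - 9*0)) = 38248/(-41791 + (385 + 0)) = 38248/(-41791 + 385) = 38248/(-41406) = 38248*(-1/41406) = -19124/20703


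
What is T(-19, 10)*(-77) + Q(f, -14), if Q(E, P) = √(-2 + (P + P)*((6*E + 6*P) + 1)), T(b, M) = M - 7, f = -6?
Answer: -231 + 3*√370 ≈ -173.29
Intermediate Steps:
T(b, M) = -7 + M
Q(E, P) = √(-2 + 2*P*(1 + 6*E + 6*P)) (Q(E, P) = √(-2 + (2*P)*(1 + 6*E + 6*P)) = √(-2 + 2*P*(1 + 6*E + 6*P)))
T(-19, 10)*(-77) + Q(f, -14) = (-7 + 10)*(-77) + √(-2 + 2*(-14) + 12*(-14)² + 12*(-6)*(-14)) = 3*(-77) + √(-2 - 28 + 12*196 + 1008) = -231 + √(-2 - 28 + 2352 + 1008) = -231 + √3330 = -231 + 3*√370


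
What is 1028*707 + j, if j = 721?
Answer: 727517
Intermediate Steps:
1028*707 + j = 1028*707 + 721 = 726796 + 721 = 727517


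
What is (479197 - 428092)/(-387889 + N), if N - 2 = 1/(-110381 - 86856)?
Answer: -2015959377/15301133644 ≈ -0.13175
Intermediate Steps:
N = 394473/197237 (N = 2 + 1/(-110381 - 86856) = 2 + 1/(-197237) = 2 - 1/197237 = 394473/197237 ≈ 2.0000)
(479197 - 428092)/(-387889 + N) = (479197 - 428092)/(-387889 + 394473/197237) = 51105/(-76505668220/197237) = 51105*(-197237/76505668220) = -2015959377/15301133644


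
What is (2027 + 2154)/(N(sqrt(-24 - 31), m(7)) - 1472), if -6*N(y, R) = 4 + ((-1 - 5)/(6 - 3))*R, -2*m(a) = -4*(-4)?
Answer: -12543/4426 ≈ -2.8339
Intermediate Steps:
m(a) = -8 (m(a) = -(-2)*(-4) = -1/2*16 = -8)
N(y, R) = -2/3 + R/3 (N(y, R) = -(4 + ((-1 - 5)/(6 - 3))*R)/6 = -(4 + (-6/3)*R)/6 = -(4 + (-6*1/3)*R)/6 = -(4 - 2*R)/6 = -2/3 + R/3)
(2027 + 2154)/(N(sqrt(-24 - 31), m(7)) - 1472) = (2027 + 2154)/((-2/3 + (1/3)*(-8)) - 1472) = 4181/((-2/3 - 8/3) - 1472) = 4181/(-10/3 - 1472) = 4181/(-4426/3) = 4181*(-3/4426) = -12543/4426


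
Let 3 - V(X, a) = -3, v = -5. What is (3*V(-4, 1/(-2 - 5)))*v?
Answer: -90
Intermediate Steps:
V(X, a) = 6 (V(X, a) = 3 - 1*(-3) = 3 + 3 = 6)
(3*V(-4, 1/(-2 - 5)))*v = (3*6)*(-5) = 18*(-5) = -90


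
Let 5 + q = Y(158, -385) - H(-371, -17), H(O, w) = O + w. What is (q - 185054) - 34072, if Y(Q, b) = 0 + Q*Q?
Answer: -193779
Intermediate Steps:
Y(Q, b) = Q² (Y(Q, b) = 0 + Q² = Q²)
q = 25347 (q = -5 + (158² - (-371 - 17)) = -5 + (24964 - 1*(-388)) = -5 + (24964 + 388) = -5 + 25352 = 25347)
(q - 185054) - 34072 = (25347 - 185054) - 34072 = -159707 - 34072 = -193779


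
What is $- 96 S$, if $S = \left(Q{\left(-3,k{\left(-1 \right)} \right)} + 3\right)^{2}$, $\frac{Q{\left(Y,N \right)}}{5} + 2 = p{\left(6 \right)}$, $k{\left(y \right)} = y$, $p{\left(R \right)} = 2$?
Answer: $-864$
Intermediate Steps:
$Q{\left(Y,N \right)} = 0$ ($Q{\left(Y,N \right)} = -10 + 5 \cdot 2 = -10 + 10 = 0$)
$S = 9$ ($S = \left(0 + 3\right)^{2} = 3^{2} = 9$)
$- 96 S = \left(-96\right) 9 = -864$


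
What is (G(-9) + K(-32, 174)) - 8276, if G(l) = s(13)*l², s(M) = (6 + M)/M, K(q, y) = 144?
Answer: -104177/13 ≈ -8013.6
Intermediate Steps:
s(M) = (6 + M)/M
G(l) = 19*l²/13 (G(l) = ((6 + 13)/13)*l² = ((1/13)*19)*l² = 19*l²/13)
(G(-9) + K(-32, 174)) - 8276 = ((19/13)*(-9)² + 144) - 8276 = ((19/13)*81 + 144) - 8276 = (1539/13 + 144) - 8276 = 3411/13 - 8276 = -104177/13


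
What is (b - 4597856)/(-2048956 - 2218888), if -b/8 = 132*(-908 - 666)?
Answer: 733928/1066961 ≈ 0.68787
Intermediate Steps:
b = 1662144 (b = -1056*(-908 - 666) = -1056*(-1574) = -8*(-207768) = 1662144)
(b - 4597856)/(-2048956 - 2218888) = (1662144 - 4597856)/(-2048956 - 2218888) = -2935712/(-4267844) = -2935712*(-1/4267844) = 733928/1066961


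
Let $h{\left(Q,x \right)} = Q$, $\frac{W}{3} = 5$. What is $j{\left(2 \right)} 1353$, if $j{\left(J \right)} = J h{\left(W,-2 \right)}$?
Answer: $40590$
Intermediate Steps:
$W = 15$ ($W = 3 \cdot 5 = 15$)
$j{\left(J \right)} = 15 J$ ($j{\left(J \right)} = J 15 = 15 J$)
$j{\left(2 \right)} 1353 = 15 \cdot 2 \cdot 1353 = 30 \cdot 1353 = 40590$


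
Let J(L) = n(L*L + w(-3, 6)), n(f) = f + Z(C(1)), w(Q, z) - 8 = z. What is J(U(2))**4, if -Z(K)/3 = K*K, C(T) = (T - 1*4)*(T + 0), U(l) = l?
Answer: 6561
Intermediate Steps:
w(Q, z) = 8 + z
C(T) = T*(-4 + T) (C(T) = (T - 4)*T = (-4 + T)*T = T*(-4 + T))
Z(K) = -3*K**2 (Z(K) = -3*K*K = -3*K**2)
n(f) = -27 + f (n(f) = f - 3*(-4 + 1)**2 = f - 3*(1*(-3))**2 = f - 3*(-3)**2 = f - 3*9 = f - 27 = -27 + f)
J(L) = -13 + L**2 (J(L) = -27 + (L*L + (8 + 6)) = -27 + (L**2 + 14) = -27 + (14 + L**2) = -13 + L**2)
J(U(2))**4 = (-13 + 2**2)**4 = (-13 + 4)**4 = (-9)**4 = 6561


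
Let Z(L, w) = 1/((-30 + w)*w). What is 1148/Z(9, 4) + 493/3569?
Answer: -426109555/3569 ≈ -1.1939e+5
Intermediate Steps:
Z(L, w) = 1/(w*(-30 + w))
1148/Z(9, 4) + 493/3569 = 1148/((1/(4*(-30 + 4)))) + 493/3569 = 1148/(((¼)/(-26))) + 493*(1/3569) = 1148/(((¼)*(-1/26))) + 493/3569 = 1148/(-1/104) + 493/3569 = 1148*(-104) + 493/3569 = -119392 + 493/3569 = -426109555/3569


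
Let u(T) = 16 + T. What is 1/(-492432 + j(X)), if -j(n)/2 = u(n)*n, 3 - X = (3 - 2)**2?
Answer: -1/492504 ≈ -2.0304e-6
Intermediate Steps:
X = 2 (X = 3 - (3 - 2)**2 = 3 - 1*1**2 = 3 - 1*1 = 3 - 1 = 2)
j(n) = -2*n*(16 + n) (j(n) = -2*(16 + n)*n = -2*n*(16 + n))
1/(-492432 + j(X)) = 1/(-492432 - 2*2*(16 + 2)) = 1/(-492432 - 2*2*18) = 1/(-492432 - 72) = 1/(-492504) = -1/492504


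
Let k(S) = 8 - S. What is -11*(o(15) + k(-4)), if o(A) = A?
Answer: -297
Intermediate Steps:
-11*(o(15) + k(-4)) = -11*(15 + (8 - 1*(-4))) = -11*(15 + (8 + 4)) = -11*(15 + 12) = -11*27 = -297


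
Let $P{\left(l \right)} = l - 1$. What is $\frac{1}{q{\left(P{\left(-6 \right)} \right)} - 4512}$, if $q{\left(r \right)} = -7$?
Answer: $- \frac{1}{4519} \approx -0.00022129$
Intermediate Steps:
$P{\left(l \right)} = -1 + l$ ($P{\left(l \right)} = l - 1 = -1 + l$)
$\frac{1}{q{\left(P{\left(-6 \right)} \right)} - 4512} = \frac{1}{-7 - 4512} = \frac{1}{-4519} = - \frac{1}{4519}$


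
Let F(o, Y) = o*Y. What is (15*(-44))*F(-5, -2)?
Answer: -6600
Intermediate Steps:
F(o, Y) = Y*o
(15*(-44))*F(-5, -2) = (15*(-44))*(-2*(-5)) = -660*10 = -6600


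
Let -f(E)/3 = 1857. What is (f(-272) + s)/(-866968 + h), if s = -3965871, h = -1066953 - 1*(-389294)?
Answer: 3971442/1544627 ≈ 2.5711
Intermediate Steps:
h = -677659 (h = -1066953 + 389294 = -677659)
f(E) = -5571 (f(E) = -3*1857 = -5571)
(f(-272) + s)/(-866968 + h) = (-5571 - 3965871)/(-866968 - 677659) = -3971442/(-1544627) = -3971442*(-1/1544627) = 3971442/1544627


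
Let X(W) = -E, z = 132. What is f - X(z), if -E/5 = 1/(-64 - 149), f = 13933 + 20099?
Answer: 7248821/213 ≈ 34032.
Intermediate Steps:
f = 34032
E = 5/213 (E = -5/(-64 - 149) = -5/(-213) = -5*(-1/213) = 5/213 ≈ 0.023474)
X(W) = -5/213 (X(W) = -1*5/213 = -5/213)
f - X(z) = 34032 - 1*(-5/213) = 34032 + 5/213 = 7248821/213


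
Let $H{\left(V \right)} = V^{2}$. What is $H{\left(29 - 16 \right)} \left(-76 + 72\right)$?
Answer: $-676$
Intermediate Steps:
$H{\left(29 - 16 \right)} \left(-76 + 72\right) = \left(29 - 16\right)^{2} \left(-76 + 72\right) = 13^{2} \left(-4\right) = 169 \left(-4\right) = -676$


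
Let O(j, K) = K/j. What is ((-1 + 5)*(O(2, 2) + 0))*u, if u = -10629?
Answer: -42516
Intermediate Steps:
((-1 + 5)*(O(2, 2) + 0))*u = ((-1 + 5)*(2/2 + 0))*(-10629) = (4*(2*(½) + 0))*(-10629) = (4*(1 + 0))*(-10629) = (4*1)*(-10629) = 4*(-10629) = -42516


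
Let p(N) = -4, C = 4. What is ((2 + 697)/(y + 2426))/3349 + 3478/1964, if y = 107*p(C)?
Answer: 969738383/547571547 ≈ 1.7710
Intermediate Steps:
y = -428 (y = 107*(-4) = -428)
((2 + 697)/(y + 2426))/3349 + 3478/1964 = ((2 + 697)/(-428 + 2426))/3349 + 3478/1964 = (699/1998)*(1/3349) + 3478*(1/1964) = (699*(1/1998))*(1/3349) + 1739/982 = (233/666)*(1/3349) + 1739/982 = 233/2230434 + 1739/982 = 969738383/547571547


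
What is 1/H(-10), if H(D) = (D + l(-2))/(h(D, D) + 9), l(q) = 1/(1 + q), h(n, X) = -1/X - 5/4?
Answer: -157/220 ≈ -0.71364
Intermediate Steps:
h(n, X) = -5/4 - 1/X (h(n, X) = -1/X - 5*¼ = -1/X - 5/4 = -5/4 - 1/X)
H(D) = (-1 + D)/(31/4 - 1/D) (H(D) = (D + 1/(1 - 2))/((-5/4 - 1/D) + 9) = (D + 1/(-1))/(31/4 - 1/D) = (D - 1)/(31/4 - 1/D) = (-1 + D)/(31/4 - 1/D))
1/H(-10) = 1/(4*(-10)*(-1 - 10)/(-4 + 31*(-10))) = 1/(4*(-10)*(-11)/(-4 - 310)) = 1/(4*(-10)*(-11)/(-314)) = 1/(4*(-10)*(-1/314)*(-11)) = 1/(-220/157) = -157/220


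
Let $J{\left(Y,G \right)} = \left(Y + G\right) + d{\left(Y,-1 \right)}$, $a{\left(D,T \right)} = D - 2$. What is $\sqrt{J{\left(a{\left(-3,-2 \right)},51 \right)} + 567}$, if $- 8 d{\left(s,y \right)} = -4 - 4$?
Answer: $\sqrt{614} \approx 24.779$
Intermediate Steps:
$a{\left(D,T \right)} = -2 + D$ ($a{\left(D,T \right)} = D - 2 = -2 + D$)
$d{\left(s,y \right)} = 1$ ($d{\left(s,y \right)} = - \frac{-4 - 4}{8} = \left(- \frac{1}{8}\right) \left(-8\right) = 1$)
$J{\left(Y,G \right)} = 1 + G + Y$ ($J{\left(Y,G \right)} = \left(Y + G\right) + 1 = \left(G + Y\right) + 1 = 1 + G + Y$)
$\sqrt{J{\left(a{\left(-3,-2 \right)},51 \right)} + 567} = \sqrt{\left(1 + 51 - 5\right) + 567} = \sqrt{47 + 567} = \sqrt{614}$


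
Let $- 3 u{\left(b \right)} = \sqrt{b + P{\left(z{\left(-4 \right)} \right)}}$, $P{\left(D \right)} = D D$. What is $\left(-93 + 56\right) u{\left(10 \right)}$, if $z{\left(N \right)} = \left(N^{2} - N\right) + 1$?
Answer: $\frac{37 \sqrt{451}}{3} \approx 261.92$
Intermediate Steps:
$z{\left(N \right)} = 1 + N^{2} - N$
$P{\left(D \right)} = D^{2}$
$u{\left(b \right)} = - \frac{\sqrt{441 + b}}{3}$ ($u{\left(b \right)} = - \frac{\sqrt{b + \left(1 + \left(-4\right)^{2} - -4\right)^{2}}}{3} = - \frac{\sqrt{b + \left(1 + 16 + 4\right)^{2}}}{3} = - \frac{\sqrt{b + 21^{2}}}{3} = - \frac{\sqrt{b + 441}}{3} = - \frac{\sqrt{441 + b}}{3}$)
$\left(-93 + 56\right) u{\left(10 \right)} = \left(-93 + 56\right) \left(- \frac{\sqrt{441 + 10}}{3}\right) = - 37 \left(- \frac{\sqrt{451}}{3}\right) = \frac{37 \sqrt{451}}{3}$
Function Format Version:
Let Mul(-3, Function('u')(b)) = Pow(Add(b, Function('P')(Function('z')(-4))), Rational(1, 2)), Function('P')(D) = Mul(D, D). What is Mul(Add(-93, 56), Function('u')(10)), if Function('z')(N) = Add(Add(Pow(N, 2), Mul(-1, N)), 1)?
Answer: Mul(Rational(37, 3), Pow(451, Rational(1, 2))) ≈ 261.92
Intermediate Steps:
Function('z')(N) = Add(1, Pow(N, 2), Mul(-1, N))
Function('P')(D) = Pow(D, 2)
Function('u')(b) = Mul(Rational(-1, 3), Pow(Add(441, b), Rational(1, 2))) (Function('u')(b) = Mul(Rational(-1, 3), Pow(Add(b, Pow(Add(1, Pow(-4, 2), Mul(-1, -4)), 2)), Rational(1, 2))) = Mul(Rational(-1, 3), Pow(Add(b, Pow(Add(1, 16, 4), 2)), Rational(1, 2))) = Mul(Rational(-1, 3), Pow(Add(b, Pow(21, 2)), Rational(1, 2))) = Mul(Rational(-1, 3), Pow(Add(b, 441), Rational(1, 2))) = Mul(Rational(-1, 3), Pow(Add(441, b), Rational(1, 2))))
Mul(Add(-93, 56), Function('u')(10)) = Mul(Add(-93, 56), Mul(Rational(-1, 3), Pow(Add(441, 10), Rational(1, 2)))) = Mul(-37, Mul(Rational(-1, 3), Pow(451, Rational(1, 2)))) = Mul(Rational(37, 3), Pow(451, Rational(1, 2)))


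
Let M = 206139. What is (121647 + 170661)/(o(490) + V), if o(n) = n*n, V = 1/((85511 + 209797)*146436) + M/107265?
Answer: 451960576020417971520/371240619032715955099 ≈ 1.2174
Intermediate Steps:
V = 2971405889611099/1546179290407440 (V = 1/((85511 + 209797)*146436) + 206139/107265 = (1/146436)/295308 + 206139*(1/107265) = (1/295308)*(1/146436) + 68713/35755 = 1/43243722288 + 68713/35755 = 2971405889611099/1546179290407440 ≈ 1.9218)
o(n) = n²
(121647 + 170661)/(o(490) + V) = (121647 + 170661)/(490² + 2971405889611099/1546179290407440) = 292308/(240100 + 2971405889611099/1546179290407440) = 292308/(371240619032715955099/1546179290407440) = 292308*(1546179290407440/371240619032715955099) = 451960576020417971520/371240619032715955099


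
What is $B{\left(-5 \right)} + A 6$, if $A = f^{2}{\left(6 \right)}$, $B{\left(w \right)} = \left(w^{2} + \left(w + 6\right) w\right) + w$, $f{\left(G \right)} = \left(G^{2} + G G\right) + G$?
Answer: $36519$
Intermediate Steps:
$f{\left(G \right)} = G + 2 G^{2}$ ($f{\left(G \right)} = \left(G^{2} + G^{2}\right) + G = 2 G^{2} + G = G + 2 G^{2}$)
$B{\left(w \right)} = w + w^{2} + w \left(6 + w\right)$ ($B{\left(w \right)} = \left(w^{2} + \left(6 + w\right) w\right) + w = \left(w^{2} + w \left(6 + w\right)\right) + w = w + w^{2} + w \left(6 + w\right)$)
$A = 6084$ ($A = \left(6 \left(1 + 2 \cdot 6\right)\right)^{2} = \left(6 \left(1 + 12\right)\right)^{2} = \left(6 \cdot 13\right)^{2} = 78^{2} = 6084$)
$B{\left(-5 \right)} + A 6 = - 5 \left(7 + 2 \left(-5\right)\right) + 6084 \cdot 6 = - 5 \left(7 - 10\right) + 36504 = \left(-5\right) \left(-3\right) + 36504 = 15 + 36504 = 36519$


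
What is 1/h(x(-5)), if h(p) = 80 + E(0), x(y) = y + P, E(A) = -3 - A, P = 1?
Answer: 1/77 ≈ 0.012987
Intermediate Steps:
x(y) = 1 + y (x(y) = y + 1 = 1 + y)
h(p) = 77 (h(p) = 80 + (-3 - 1*0) = 80 + (-3 + 0) = 80 - 3 = 77)
1/h(x(-5)) = 1/77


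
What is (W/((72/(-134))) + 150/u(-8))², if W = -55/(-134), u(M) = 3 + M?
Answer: 4906225/5184 ≈ 946.42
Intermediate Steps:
W = 55/134 (W = -55*(-1)/134 = -1*(-55/134) = 55/134 ≈ 0.41045)
(W/((72/(-134))) + 150/u(-8))² = (55/(134*((72/(-134)))) + 150/(3 - 8))² = (55/(134*((72*(-1/134)))) + 150/(-5))² = (55/(134*(-36/67)) + 150*(-⅕))² = ((55/134)*(-67/36) - 30)² = (-55/72 - 30)² = (-2215/72)² = 4906225/5184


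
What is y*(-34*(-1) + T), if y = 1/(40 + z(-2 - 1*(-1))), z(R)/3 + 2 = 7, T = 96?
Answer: 26/11 ≈ 2.3636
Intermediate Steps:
z(R) = 15 (z(R) = -6 + 3*7 = -6 + 21 = 15)
y = 1/55 (y = 1/(40 + 15) = 1/55 ≈ 0.018182)
y*(-34*(-1) + T) = (-34*(-1) + 96)/55 = (34 + 96)/55 = (1/55)*130 = 26/11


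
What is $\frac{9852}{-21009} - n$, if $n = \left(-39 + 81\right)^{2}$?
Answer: $- \frac{12356576}{7003} \approx -1764.5$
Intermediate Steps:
$n = 1764$ ($n = 42^{2} = 1764$)
$\frac{9852}{-21009} - n = \frac{9852}{-21009} - 1764 = 9852 \left(- \frac{1}{21009}\right) - 1764 = - \frac{3284}{7003} - 1764 = - \frac{12356576}{7003}$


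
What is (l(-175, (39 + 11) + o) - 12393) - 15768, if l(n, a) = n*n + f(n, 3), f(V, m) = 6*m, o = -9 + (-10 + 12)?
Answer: 2482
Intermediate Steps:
o = -7 (o = -9 + 2 = -7)
l(n, a) = 18 + n**2 (l(n, a) = n*n + 6*3 = n**2 + 18 = 18 + n**2)
(l(-175, (39 + 11) + o) - 12393) - 15768 = ((18 + (-175)**2) - 12393) - 15768 = ((18 + 30625) - 12393) - 15768 = (30643 - 12393) - 15768 = 18250 - 15768 = 2482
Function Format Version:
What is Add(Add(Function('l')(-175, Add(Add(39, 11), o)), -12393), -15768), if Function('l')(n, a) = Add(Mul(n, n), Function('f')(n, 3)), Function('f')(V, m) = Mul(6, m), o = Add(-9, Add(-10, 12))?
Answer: 2482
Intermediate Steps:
o = -7 (o = Add(-9, 2) = -7)
Function('l')(n, a) = Add(18, Pow(n, 2)) (Function('l')(n, a) = Add(Mul(n, n), Mul(6, 3)) = Add(Pow(n, 2), 18) = Add(18, Pow(n, 2)))
Add(Add(Function('l')(-175, Add(Add(39, 11), o)), -12393), -15768) = Add(Add(Add(18, Pow(-175, 2)), -12393), -15768) = Add(Add(Add(18, 30625), -12393), -15768) = Add(Add(30643, -12393), -15768) = Add(18250, -15768) = 2482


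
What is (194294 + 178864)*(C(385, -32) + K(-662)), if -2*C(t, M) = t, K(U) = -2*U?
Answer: 422228277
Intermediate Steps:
C(t, M) = -t/2
(194294 + 178864)*(C(385, -32) + K(-662)) = (194294 + 178864)*(-½*385 - 2*(-662)) = 373158*(-385/2 + 1324) = 373158*(2263/2) = 422228277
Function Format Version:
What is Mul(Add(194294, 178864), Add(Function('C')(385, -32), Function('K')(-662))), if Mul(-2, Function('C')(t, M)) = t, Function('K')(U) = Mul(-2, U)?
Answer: 422228277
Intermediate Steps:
Function('C')(t, M) = Mul(Rational(-1, 2), t)
Mul(Add(194294, 178864), Add(Function('C')(385, -32), Function('K')(-662))) = Mul(Add(194294, 178864), Add(Mul(Rational(-1, 2), 385), Mul(-2, -662))) = Mul(373158, Add(Rational(-385, 2), 1324)) = Mul(373158, Rational(2263, 2)) = 422228277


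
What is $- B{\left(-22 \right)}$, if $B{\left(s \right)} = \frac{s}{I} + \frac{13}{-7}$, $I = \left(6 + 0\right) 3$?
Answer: $\frac{194}{63} \approx 3.0794$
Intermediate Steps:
$I = 18$ ($I = 6 \cdot 3 = 18$)
$B{\left(s \right)} = - \frac{13}{7} + \frac{s}{18}$ ($B{\left(s \right)} = \frac{s}{18} + \frac{13}{-7} = s \frac{1}{18} + 13 \left(- \frac{1}{7}\right) = \frac{s}{18} - \frac{13}{7} = - \frac{13}{7} + \frac{s}{18}$)
$- B{\left(-22 \right)} = - (- \frac{13}{7} + \frac{1}{18} \left(-22\right)) = - (- \frac{13}{7} - \frac{11}{9}) = \left(-1\right) \left(- \frac{194}{63}\right) = \frac{194}{63}$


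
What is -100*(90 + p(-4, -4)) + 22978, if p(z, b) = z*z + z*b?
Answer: 10778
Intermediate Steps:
p(z, b) = z² + b*z
-100*(90 + p(-4, -4)) + 22978 = -100*(90 - 4*(-4 - 4)) + 22978 = -100*(90 - 4*(-8)) + 22978 = -100*(90 + 32) + 22978 = -100*122 + 22978 = -12200 + 22978 = 10778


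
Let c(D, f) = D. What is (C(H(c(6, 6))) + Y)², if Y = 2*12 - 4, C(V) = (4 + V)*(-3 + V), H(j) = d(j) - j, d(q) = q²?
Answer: 879844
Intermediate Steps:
H(j) = j² - j
C(V) = (-3 + V)*(4 + V)
Y = 20 (Y = 24 - 4 = 20)
(C(H(c(6, 6))) + Y)² = ((-12 + 6*(-1 + 6) + (6*(-1 + 6))²) + 20)² = ((-12 + 6*5 + (6*5)²) + 20)² = ((-12 + 30 + 30²) + 20)² = ((-12 + 30 + 900) + 20)² = (918 + 20)² = 938² = 879844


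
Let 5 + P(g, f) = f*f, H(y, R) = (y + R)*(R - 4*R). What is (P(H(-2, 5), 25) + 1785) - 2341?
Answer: 64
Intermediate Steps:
H(y, R) = -3*R*(R + y) (H(y, R) = (R + y)*(-3*R) = -3*R*(R + y))
P(g, f) = -5 + f**2 (P(g, f) = -5 + f*f = -5 + f**2)
(P(H(-2, 5), 25) + 1785) - 2341 = ((-5 + 25**2) + 1785) - 2341 = ((-5 + 625) + 1785) - 2341 = (620 + 1785) - 2341 = 2405 - 2341 = 64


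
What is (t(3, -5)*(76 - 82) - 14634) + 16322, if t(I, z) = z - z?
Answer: 1688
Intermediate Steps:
t(I, z) = 0
(t(3, -5)*(76 - 82) - 14634) + 16322 = (0*(76 - 82) - 14634) + 16322 = (0*(-6) - 14634) + 16322 = (0 - 14634) + 16322 = -14634 + 16322 = 1688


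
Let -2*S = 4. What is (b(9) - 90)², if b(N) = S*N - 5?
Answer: 12769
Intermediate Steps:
S = -2 (S = -½*4 = -2)
b(N) = -5 - 2*N (b(N) = -2*N - 5 = -5 - 2*N)
(b(9) - 90)² = ((-5 - 2*9) - 90)² = ((-5 - 18) - 90)² = (-23 - 90)² = (-113)² = 12769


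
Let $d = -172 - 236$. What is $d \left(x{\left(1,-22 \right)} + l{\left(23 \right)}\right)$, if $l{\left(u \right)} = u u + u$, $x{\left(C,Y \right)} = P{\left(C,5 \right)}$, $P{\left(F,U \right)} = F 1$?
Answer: $-225624$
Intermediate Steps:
$P{\left(F,U \right)} = F$
$x{\left(C,Y \right)} = C$
$l{\left(u \right)} = u + u^{2}$ ($l{\left(u \right)} = u^{2} + u = u + u^{2}$)
$d = -408$ ($d = -172 - 236 = -408$)
$d \left(x{\left(1,-22 \right)} + l{\left(23 \right)}\right) = - 408 \left(1 + 23 \left(1 + 23\right)\right) = - 408 \left(1 + 23 \cdot 24\right) = - 408 \left(1 + 552\right) = \left(-408\right) 553 = -225624$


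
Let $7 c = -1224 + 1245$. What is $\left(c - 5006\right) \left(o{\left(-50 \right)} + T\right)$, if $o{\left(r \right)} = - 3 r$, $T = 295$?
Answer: $-2226335$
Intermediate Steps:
$c = 3$ ($c = \frac{-1224 + 1245}{7} = \frac{1}{7} \cdot 21 = 3$)
$\left(c - 5006\right) \left(o{\left(-50 \right)} + T\right) = \left(3 - 5006\right) \left(\left(-3\right) \left(-50\right) + 295\right) = - 5003 \left(150 + 295\right) = \left(-5003\right) 445 = -2226335$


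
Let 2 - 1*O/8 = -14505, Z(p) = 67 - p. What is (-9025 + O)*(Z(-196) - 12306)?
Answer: -1288974333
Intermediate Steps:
O = 116056 (O = 16 - 8*(-14505) = 16 + 116040 = 116056)
(-9025 + O)*(Z(-196) - 12306) = (-9025 + 116056)*((67 - 1*(-196)) - 12306) = 107031*((67 + 196) - 12306) = 107031*(263 - 12306) = 107031*(-12043) = -1288974333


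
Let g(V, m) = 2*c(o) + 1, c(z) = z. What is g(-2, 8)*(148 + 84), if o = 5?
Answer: 2552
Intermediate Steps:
g(V, m) = 11 (g(V, m) = 2*5 + 1 = 10 + 1 = 11)
g(-2, 8)*(148 + 84) = 11*(148 + 84) = 11*232 = 2552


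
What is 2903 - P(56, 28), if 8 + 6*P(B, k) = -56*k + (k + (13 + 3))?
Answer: 9475/3 ≈ 3158.3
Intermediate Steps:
P(B, k) = 4/3 - 55*k/6 (P(B, k) = -4/3 + (-56*k + (k + (13 + 3)))/6 = -4/3 + (-56*k + (k + 16))/6 = -4/3 + (-56*k + (16 + k))/6 = -4/3 + (16 - 55*k)/6 = -4/3 + (8/3 - 55*k/6) = 4/3 - 55*k/6)
2903 - P(56, 28) = 2903 - (4/3 - 55/6*28) = 2903 - (4/3 - 770/3) = 2903 - 1*(-766/3) = 2903 + 766/3 = 9475/3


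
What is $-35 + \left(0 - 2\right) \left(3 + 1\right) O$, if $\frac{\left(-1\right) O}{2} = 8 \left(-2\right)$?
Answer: $-291$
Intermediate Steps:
$O = 32$ ($O = - 2 \cdot 8 \left(-2\right) = \left(-2\right) \left(-16\right) = 32$)
$-35 + \left(0 - 2\right) \left(3 + 1\right) O = -35 + \left(0 - 2\right) \left(3 + 1\right) 32 = -35 + \left(0 - 2\right) 4 \cdot 32 = -35 + \left(-2\right) 4 \cdot 32 = -35 - 256 = -291$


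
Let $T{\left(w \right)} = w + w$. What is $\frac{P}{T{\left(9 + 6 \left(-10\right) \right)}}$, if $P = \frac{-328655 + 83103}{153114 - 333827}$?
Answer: $- \frac{122776}{9216363} \approx -0.013322$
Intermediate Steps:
$T{\left(w \right)} = 2 w$
$P = \frac{245552}{180713}$ ($P = - \frac{245552}{-180713} = \left(-245552\right) \left(- \frac{1}{180713}\right) = \frac{245552}{180713} \approx 1.3588$)
$\frac{P}{T{\left(9 + 6 \left(-10\right) \right)}} = \frac{245552}{180713 \cdot 2 \left(9 + 6 \left(-10\right)\right)} = \frac{245552}{180713 \cdot 2 \left(9 - 60\right)} = \frac{245552}{180713 \cdot 2 \left(-51\right)} = \frac{245552}{180713 \left(-102\right)} = \frac{245552}{180713} \left(- \frac{1}{102}\right) = - \frac{122776}{9216363}$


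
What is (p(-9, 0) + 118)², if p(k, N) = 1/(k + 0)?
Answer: 1125721/81 ≈ 13898.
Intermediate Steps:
p(k, N) = 1/k
(p(-9, 0) + 118)² = (1/(-9) + 118)² = (-⅑ + 118)² = (1061/9)² = 1125721/81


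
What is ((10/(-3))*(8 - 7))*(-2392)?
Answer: 23920/3 ≈ 7973.3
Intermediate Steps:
((10/(-3))*(8 - 7))*(-2392) = ((10*(-⅓))*1)*(-2392) = -10/3*1*(-2392) = -10/3*(-2392) = 23920/3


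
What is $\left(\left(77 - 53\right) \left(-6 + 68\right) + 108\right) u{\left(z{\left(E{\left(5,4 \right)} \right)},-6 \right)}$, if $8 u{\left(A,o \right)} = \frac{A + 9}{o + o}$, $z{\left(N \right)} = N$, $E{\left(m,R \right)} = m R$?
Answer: $- \frac{3857}{8} \approx -482.13$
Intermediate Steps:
$E{\left(m,R \right)} = R m$
$u{\left(A,o \right)} = \frac{9 + A}{16 o}$ ($u{\left(A,o \right)} = \frac{\left(A + 9\right) \frac{1}{o + o}}{8} = \frac{\left(9 + A\right) \frac{1}{2 o}}{8} = \frac{\frac{1}{2} \frac{1}{o} \left(9 + A\right)}{8} = \frac{9 + A}{16 o}$)
$\left(\left(77 - 53\right) \left(-6 + 68\right) + 108\right) u{\left(z{\left(E{\left(5,4 \right)} \right)},-6 \right)} = \left(\left(77 - 53\right) \left(-6 + 68\right) + 108\right) \frac{9 + 4 \cdot 5}{16 \left(-6\right)} = \left(24 \cdot 62 + 108\right) \frac{1}{16} \left(- \frac{1}{6}\right) \left(9 + 20\right) = \left(1488 + 108\right) \frac{1}{16} \left(- \frac{1}{6}\right) 29 = 1596 \left(- \frac{29}{96}\right) = - \frac{3857}{8}$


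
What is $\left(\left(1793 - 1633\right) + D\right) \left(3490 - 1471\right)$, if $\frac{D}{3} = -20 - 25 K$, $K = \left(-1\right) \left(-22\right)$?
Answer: $-3129450$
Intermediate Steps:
$K = 22$
$D = -1710$ ($D = 3 \left(-20 - 550\right) = 3 \left(-570\right) = -1710$)
$\left(\left(1793 - 1633\right) + D\right) \left(3490 - 1471\right) = \left(\left(1793 - 1633\right) - 1710\right) \left(3490 - 1471\right) = \left(\left(1793 - 1633\right) - 1710\right) 2019 = \left(160 - 1710\right) 2019 = \left(-1550\right) 2019 = -3129450$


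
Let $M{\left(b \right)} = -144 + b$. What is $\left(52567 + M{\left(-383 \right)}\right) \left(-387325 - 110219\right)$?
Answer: $-25892189760$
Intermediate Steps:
$\left(52567 + M{\left(-383 \right)}\right) \left(-387325 - 110219\right) = \left(52567 - 527\right) \left(-387325 - 110219\right) = \left(52567 - 527\right) \left(-497544\right) = 52040 \left(-497544\right) = -25892189760$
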